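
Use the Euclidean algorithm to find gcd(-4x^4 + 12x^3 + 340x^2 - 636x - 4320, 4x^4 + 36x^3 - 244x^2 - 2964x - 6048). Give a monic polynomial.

By polynomial division,
  -4x^4 + 12x^3 + 340x^2 - 636x - 4320 = (-1)(4x^4 + 36x^3 - 244x^2 - 2964x - 6048) + (48x^3 + 96x^2 - 3600x - 10368)
  4x^4 + 36x^3 - 244x^2 - 2964x - 6048 = ((1/12)x + 7/12)(48x^3 + 96x^2 - 3600x - 10368) + (0)
Last nonzero remainder: 48x^3 + 96x^2 - 3600x - 10368. Dividing through by 48 gives the monic gcd x^3 + 2x^2 - 75x - 216.

x^3 + 2x^2 - 75x - 216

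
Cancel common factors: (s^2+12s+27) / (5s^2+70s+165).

Repeated division with remainder:
  s^2+12s+27 = (1/5)(5s^2+70s+165) + (−2s−6)
  5s^2+70s+165 = (−(5/2)s−55/2)(−2s−6) + (0)
Last nonzero remainder: −2s−6. Dividing through by −2 gives the monic gcd s+3.
Cancel s+3 from numerator and denominator to get the reduced form.

(s+9)/(5s+55)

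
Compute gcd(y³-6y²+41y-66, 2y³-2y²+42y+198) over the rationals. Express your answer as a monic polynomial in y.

y²-4y+33

By polynomial division,
  y³-6y²+41y-66 = (1/2)(2y³-2y²+42y+198) + (-5y²+20y-165)
  2y³-2y²+42y+198 = (-(2/5)y-6/5)(-5y²+20y-165) + (0)
Last nonzero remainder: -5y²+20y-165. Dividing through by -5 gives the monic gcd y²-4y+33.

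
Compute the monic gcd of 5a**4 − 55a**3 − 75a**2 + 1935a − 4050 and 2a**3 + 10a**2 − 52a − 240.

Euclidean algorithm in ℚ[a]:
  5a**4 − 55a**3 − 75a**2 + 1935a − 4050 = ((5/2)a − 40)(2a**3 + 10a**2 − 52a − 240) + (455a**2 + 455a − 13650)
  2a**3 + 10a**2 − 52a − 240 = ((2/455)a + 8/455)(455a**2 + 455a − 13650) + (0)
Last nonzero remainder: 455a**2 + 455a − 13650. Dividing through by 455 gives the monic gcd a**2 + a − 30.

a**2 + a − 30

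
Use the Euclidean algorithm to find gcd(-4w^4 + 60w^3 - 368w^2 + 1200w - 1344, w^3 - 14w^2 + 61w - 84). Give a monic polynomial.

Euclidean algorithm in ℚ[w]:
  -4w^4 + 60w^3 - 368w^2 + 1200w - 1344 = (-4w + 4)(w^3 - 14w^2 + 61w - 84) + (-68w^2 + 620w - 1008)
  w^3 - 14w^2 + 61w - 84 = (-(1/68)w + 83/1156)(-68w^2 + 620w - 1008) + ((480/289)w - 3360/289)
  -68w^2 + 620w - 1008 = (-(4913/120)w + 867/10)((480/289)w - 3360/289) + (0)
Last nonzero remainder: (480/289)w - 3360/289. Dividing through by 480/289 gives the monic gcd w - 7.

w - 7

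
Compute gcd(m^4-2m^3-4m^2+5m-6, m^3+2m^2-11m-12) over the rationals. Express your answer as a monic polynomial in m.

Apply the Euclidean algorithm:
  m^4-2m^3-4m^2+5m-6 = (m-4)(m^3+2m^2-11m-12) + (15m^2-27m-54)
  m^3+2m^2-11m-12 = ((1/15)m+19/75)(15m^2-27m-54) + (-(14/25)m+42/25)
  15m^2-27m-54 = (-(375/14)m-225/7)(-(14/25)m+42/25) + (0)
Last nonzero remainder: -(14/25)m+42/25. Dividing through by -14/25 gives the monic gcd m-3.

m-3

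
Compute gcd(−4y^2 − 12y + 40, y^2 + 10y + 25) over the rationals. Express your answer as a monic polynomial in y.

By polynomial division,
  −4y^2 − 12y + 40 = (−4)(y^2 + 10y + 25) + (28y + 140)
  y^2 + 10y + 25 = ((1/28)y + 5/28)(28y + 140) + (0)
Last nonzero remainder: 28y + 140. Dividing through by 28 gives the monic gcd y + 5.

y + 5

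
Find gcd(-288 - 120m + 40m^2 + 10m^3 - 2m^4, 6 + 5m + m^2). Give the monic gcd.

Euclidean algorithm in ℚ[m]:
  -2m^4 + 10m^3 + 40m^2 - 120m - 288 = (-2m^2 + 20m - 48)(m^2 + 5m + 6) + (0)
The last nonzero remainder m^2 + 5m + 6 is already monic.

6 + 5m + m^2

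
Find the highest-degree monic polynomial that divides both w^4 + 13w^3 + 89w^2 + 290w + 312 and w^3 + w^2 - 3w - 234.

w^2 + 7w + 39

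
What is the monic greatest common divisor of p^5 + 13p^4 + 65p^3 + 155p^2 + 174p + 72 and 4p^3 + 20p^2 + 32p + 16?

Apply the Euclidean algorithm:
  p^5 + 13p^4 + 65p^3 + 155p^2 + 174p + 72 = ((1/4)p^2 + 2p + 17/4)(4p^3 + 20p^2 + 32p + 16) + (2p^2 + 6p + 4)
  4p^3 + 20p^2 + 32p + 16 = (2p + 4)(2p^2 + 6p + 4) + (0)
Last nonzero remainder: 2p^2 + 6p + 4. Dividing through by 2 gives the monic gcd p^2 + 3p + 2.

p^2 + 3p + 2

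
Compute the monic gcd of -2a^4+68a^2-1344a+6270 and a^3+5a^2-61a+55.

a^2+6a-55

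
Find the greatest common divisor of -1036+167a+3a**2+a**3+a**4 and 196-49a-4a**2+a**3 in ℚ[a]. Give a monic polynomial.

Euclidean algorithm in ℚ[a]:
  a**4+a**3+3a**2+167a-1036 = (a+5)(a**3-4a**2-49a+196) + (72a**2+216a-2016)
  a**3-4a**2-49a+196 = ((1/72)a-7/72)(72a**2+216a-2016) + (0)
Last nonzero remainder: 72a**2+216a-2016. Dividing through by 72 gives the monic gcd a**2+3a-28.

-28+3a+a**2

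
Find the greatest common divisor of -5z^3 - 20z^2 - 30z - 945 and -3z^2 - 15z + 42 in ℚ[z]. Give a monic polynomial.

z + 7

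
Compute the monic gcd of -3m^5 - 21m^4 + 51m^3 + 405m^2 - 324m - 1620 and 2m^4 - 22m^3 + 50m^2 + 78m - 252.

m^3 - 4m^2 - 3m + 18

Euclidean algorithm in ℚ[m]:
  -3m^5 - 21m^4 + 51m^3 + 405m^2 - 324m - 1620 = (-(3/2)m - 27)(2m^4 - 22m^3 + 50m^2 + 78m - 252) + (-468m^3 + 1872m^2 + 1404m - 8424)
  2m^4 - 22m^3 + 50m^2 + 78m - 252 = (-(1/234)m + 7/234)(-468m^3 + 1872m^2 + 1404m - 8424) + (0)
Last nonzero remainder: -468m^3 + 1872m^2 + 1404m - 8424. Dividing through by -468 gives the monic gcd m^3 - 4m^2 - 3m + 18.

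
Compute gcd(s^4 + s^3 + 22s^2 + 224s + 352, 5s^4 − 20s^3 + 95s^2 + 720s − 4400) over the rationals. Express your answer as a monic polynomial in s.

By polynomial division,
  s^4 + s^3 + 22s^2 + 224s + 352 = (1/5)(5s^4 − 20s^3 + 95s^2 + 720s − 4400) + (5s^3 + 3s^2 + 80s + 1232)
  5s^4 − 20s^3 + 95s^2 + 720s − 4400 = (s − 23/5)(5s^3 + 3s^2 + 80s + 1232) + ((144/5)s^2 − 144s + 6336/5)
  5s^3 + 3s^2 + 80s + 1232 = ((25/144)s + 35/36)((144/5)s^2 − 144s + 6336/5) + (0)
Last nonzero remainder: (144/5)s^2 − 144s + 6336/5. Dividing through by 144/5 gives the monic gcd s^2 − 5s + 44.

s^2 − 5s + 44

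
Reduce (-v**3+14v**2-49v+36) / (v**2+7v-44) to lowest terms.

(-v**2+10v-9)/(v+11)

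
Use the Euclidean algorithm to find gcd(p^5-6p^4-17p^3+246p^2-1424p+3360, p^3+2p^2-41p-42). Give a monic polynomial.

Repeated division with remainder:
  p^5-6p^4-17p^3+246p^2-1424p+3360 = (p^2-8p+40)(p^3+2p^2-41p-42) + (-120p^2-120p+5040)
  p^3+2p^2-41p-42 = (-(1/120)p-1/120)(-120p^2-120p+5040) + (0)
Last nonzero remainder: -120p^2-120p+5040. Dividing through by -120 gives the monic gcd p^2+p-42.

p^2+p-42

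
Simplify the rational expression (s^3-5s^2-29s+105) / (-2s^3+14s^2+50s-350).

Repeated division with remainder:
  s^3-5s^2-29s+105 = (-1/2)(-2s^3+14s^2+50s-350) + (2s^2-4s-70)
  -2s^3+14s^2+50s-350 = (-s+5)(2s^2-4s-70) + (0)
Last nonzero remainder: 2s^2-4s-70. Dividing through by 2 gives the monic gcd s^2-2s-35.
Cancel s^2-2s-35 from numerator and denominator to get the reduced form.

(-s+3)/(2s-10)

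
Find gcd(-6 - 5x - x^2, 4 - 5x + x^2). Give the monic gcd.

1

Apply the Euclidean algorithm:
  -x^2 - 5x - 6 = (-1)(x^2 - 5x + 4) + (-10x - 2)
  x^2 - 5x + 4 = (-(1/10)x + 13/25)(-10x - 2) + (126/25)
  -10x - 2 = (-(125/63)x - 25/63)(126/25) + (0)
The last nonzero remainder is the constant 126/25, so the polynomials are coprime and gcd = 1.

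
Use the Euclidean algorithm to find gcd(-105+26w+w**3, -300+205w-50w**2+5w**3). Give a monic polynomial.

-3+w

Repeated division with remainder:
  w**3+26w-105 = (1/5)(5w**3-50w**2+205w-300) + (10w**2-15w-45)
  5w**3-50w**2+205w-300 = ((1/2)w-17/4)(10w**2-15w-45) + ((655/4)w-1965/4)
  10w**2-15w-45 = ((8/131)w+12/131)((655/4)w-1965/4) + (0)
Last nonzero remainder: (655/4)w-1965/4. Dividing through by 655/4 gives the monic gcd w-3.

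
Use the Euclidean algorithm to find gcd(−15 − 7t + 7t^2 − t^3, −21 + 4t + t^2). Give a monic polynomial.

−3 + t

By polynomial division,
  −t^3 + 7t^2 − 7t − 15 = (−t + 11)(t^2 + 4t − 21) + (−72t + 216)
  t^2 + 4t − 21 = (−(1/72)t − 7/72)(−72t + 216) + (0)
Last nonzero remainder: −72t + 216. Dividing through by −72 gives the monic gcd t − 3.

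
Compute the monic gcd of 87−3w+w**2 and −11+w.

1

Apply the Euclidean algorithm:
  w**2−3w+87 = (w+8)(w−11) + (175)
  w−11 = ((1/175)w−11/175)(175) + (0)
The last nonzero remainder is the constant 175, so the polynomials are coprime and gcd = 1.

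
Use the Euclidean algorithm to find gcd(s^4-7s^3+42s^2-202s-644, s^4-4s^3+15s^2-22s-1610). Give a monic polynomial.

Euclidean algorithm in ℚ[s]:
  s^4-7s^3+42s^2-202s-644 = (s^4-4s^3+15s^2-22s-1610) + (-3s^3+27s^2-180s+966)
  s^4-4s^3+15s^2-22s-1610 = (-(1/3)s-5/3)(-3s^3+27s^2-180s+966) + (0)
Last nonzero remainder: -3s^3+27s^2-180s+966. Dividing through by -3 gives the monic gcd s^3-9s^2+60s-322.

s^3-9s^2+60s-322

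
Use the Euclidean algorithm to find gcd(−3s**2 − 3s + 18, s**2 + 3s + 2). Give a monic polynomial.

By polynomial division,
  −3s**2 − 3s + 18 = (−3)(s**2 + 3s + 2) + (6s + 24)
  s**2 + 3s + 2 = ((1/6)s − 1/6)(6s + 24) + (6)
  6s + 24 = (s + 4)(6) + (0)
The last nonzero remainder is the constant 6, so the polynomials are coprime and gcd = 1.

1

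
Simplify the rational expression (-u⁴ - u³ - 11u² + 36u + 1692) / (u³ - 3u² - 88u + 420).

(-u³ - 7u² - 53u - 282)/(u² + 3u - 70)

Repeated division with remainder:
  -u⁴ - u³ - 11u² + 36u + 1692 = (-u - 4)(u³ - 3u² - 88u + 420) + (-111u² + 104u + 3372)
  u³ - 3u² - 88u + 420 = (-(1/111)u + 229/12321)(-111u² + 104u + 3372) + (-(733772/12321)u + 1467544/4107)
  -111u² + 104u + 3372 = ((1367631/733772)u + 3462201/366886)(-(733772/12321)u + 1467544/4107) + (0)
Last nonzero remainder: -(733772/12321)u + 1467544/4107. Dividing through by -733772/12321 gives the monic gcd u - 6.
Cancel u - 6 from numerator and denominator to get the reduced form.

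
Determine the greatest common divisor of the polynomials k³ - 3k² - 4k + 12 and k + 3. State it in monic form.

Apply the Euclidean algorithm:
  k³ - 3k² - 4k + 12 = (k² - 6k + 14)(k + 3) + (-30)
  k + 3 = (-(1/30)k - 1/10)(-30) + (0)
The last nonzero remainder is the constant -30, so the polynomials are coprime and gcd = 1.

1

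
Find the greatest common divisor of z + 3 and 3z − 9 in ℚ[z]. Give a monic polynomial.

1

Euclidean algorithm in ℚ[z]:
  z + 3 = (1/3)(3z − 9) + (6)
  3z − 9 = ((1/2)z − 3/2)(6) + (0)
The last nonzero remainder is the constant 6, so the polynomials are coprime and gcd = 1.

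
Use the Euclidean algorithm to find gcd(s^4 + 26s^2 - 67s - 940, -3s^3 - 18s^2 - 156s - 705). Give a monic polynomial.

s^2 + s + 47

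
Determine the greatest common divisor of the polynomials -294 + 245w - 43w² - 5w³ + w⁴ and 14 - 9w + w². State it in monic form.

Euclidean algorithm in ℚ[w]:
  w⁴ - 5w³ - 43w² + 245w - 294 = (w² + 4w - 21)(w² - 9w + 14) + (0)
The last nonzero remainder w² - 9w + 14 is already monic.

14 - 9w + w²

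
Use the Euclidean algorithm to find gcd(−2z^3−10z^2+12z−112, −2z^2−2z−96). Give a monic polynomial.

1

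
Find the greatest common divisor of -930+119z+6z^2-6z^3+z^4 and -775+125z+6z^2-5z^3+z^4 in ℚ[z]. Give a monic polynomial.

155+6z+z^3

Euclidean algorithm in ℚ[z]:
  z^4-6z^3+6z^2+119z-930 = (z^4-5z^3+6z^2+125z-775) + (-z^3-6z-155)
  z^4-5z^3+6z^2+125z-775 = (-z+5)(-z^3-6z-155) + (0)
Last nonzero remainder: -z^3-6z-155. Dividing through by -1 gives the monic gcd z^3+6z+155.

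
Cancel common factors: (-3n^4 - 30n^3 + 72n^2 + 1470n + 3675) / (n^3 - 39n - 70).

(-3n^2 - 36n - 105)/(n + 2)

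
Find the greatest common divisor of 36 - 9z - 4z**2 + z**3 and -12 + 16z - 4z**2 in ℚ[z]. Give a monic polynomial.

Euclidean algorithm in ℚ[z]:
  z**3 - 4z**2 - 9z + 36 = (-(1/4)z)(-4z**2 + 16z - 12) + (-12z + 36)
  -4z**2 + 16z - 12 = ((1/3)z - 1/3)(-12z + 36) + (0)
Last nonzero remainder: -12z + 36. Dividing through by -12 gives the monic gcd z - 3.

-3 + z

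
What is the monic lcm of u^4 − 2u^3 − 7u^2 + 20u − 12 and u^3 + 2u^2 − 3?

Euclidean algorithm in ℚ[u]:
  u^4 − 2u^3 − 7u^2 + 20u − 12 = (u − 4)(u^3 + 2u^2 − 3) + (u^2 + 23u − 24)
  u^3 + 2u^2 − 3 = (u − 21)(u^2 + 23u − 24) + (507u − 507)
  u^2 + 23u − 24 = ((1/507)u + 8/169)(507u − 507) + (0)
Last nonzero remainder: 507u − 507. Dividing through by 507 gives the monic gcd u − 1.
Then lcm(f, g) = f·g / gcd(f, g); expanding and making the result monic gives the answer.

u^6 + u^5 − 10u^4 − 7u^3 + 27u^2 + 24u − 36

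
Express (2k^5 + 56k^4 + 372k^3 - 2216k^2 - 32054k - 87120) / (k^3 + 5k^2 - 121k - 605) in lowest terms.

(2k^3 + 24k^2 - 122k - 1584)/(k - 11)

Repeated division with remainder:
  2k^5 + 56k^4 + 372k^3 - 2216k^2 - 32054k - 87120 = (2k^2 + 46k + 384)(k^3 + 5k^2 - 121k - 605) + (2640k^2 + 42240k + 145200)
  k^3 + 5k^2 - 121k - 605 = ((1/2640)k - 1/240)(2640k^2 + 42240k + 145200) + (0)
Last nonzero remainder: 2640k^2 + 42240k + 145200. Dividing through by 2640 gives the monic gcd k^2 + 16k + 55.
Cancel k^2 + 16k + 55 from numerator and denominator to get the reduced form.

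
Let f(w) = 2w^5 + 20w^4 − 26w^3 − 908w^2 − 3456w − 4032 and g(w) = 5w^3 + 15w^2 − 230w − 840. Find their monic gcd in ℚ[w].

w^3 + 3w^2 − 46w − 168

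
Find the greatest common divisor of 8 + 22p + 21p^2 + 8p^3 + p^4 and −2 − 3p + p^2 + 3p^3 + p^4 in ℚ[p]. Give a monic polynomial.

2 + 5p + 4p^2 + p^3

Apply the Euclidean algorithm:
  p^4 + 8p^3 + 21p^2 + 22p + 8 = (p^4 + 3p^3 + p^2 − 3p − 2) + (5p^3 + 20p^2 + 25p + 10)
  p^4 + 3p^3 + p^2 − 3p − 2 = ((1/5)p − 1/5)(5p^3 + 20p^2 + 25p + 10) + (0)
Last nonzero remainder: 5p^3 + 20p^2 + 25p + 10. Dividing through by 5 gives the monic gcd p^3 + 4p^2 + 5p + 2.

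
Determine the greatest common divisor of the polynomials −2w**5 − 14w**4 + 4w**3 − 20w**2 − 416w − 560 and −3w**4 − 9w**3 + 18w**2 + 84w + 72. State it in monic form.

w**2 + 4w + 4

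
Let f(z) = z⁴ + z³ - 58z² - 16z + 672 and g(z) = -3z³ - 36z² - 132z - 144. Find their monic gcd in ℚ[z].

Repeated division with remainder:
  z⁴ + z³ - 58z² - 16z + 672 = (-(1/3)z + 11/3)(-3z³ - 36z² - 132z - 144) + (30z² + 420z + 1200)
  -3z³ - 36z² - 132z - 144 = (-(1/10)z + 1/5)(30z² + 420z + 1200) + (-96z - 384)
  30z² + 420z + 1200 = (-(5/16)z - 25/8)(-96z - 384) + (0)
Last nonzero remainder: -96z - 384. Dividing through by -96 gives the monic gcd z + 4.

z + 4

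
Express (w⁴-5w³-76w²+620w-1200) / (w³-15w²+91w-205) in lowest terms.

Apply the Euclidean algorithm:
  w⁴-5w³-76w²+620w-1200 = (w+10)(w³-15w²+91w-205) + (-17w²-85w+850)
  w³-15w²+91w-205 = (-(1/17)w+20/17)(-17w²-85w+850) + (241w-1205)
  -17w²-85w+850 = (-(17/241)w-170/241)(241w-1205) + (0)
Last nonzero remainder: 241w-1205. Dividing through by 241 gives the monic gcd w-5.
Cancel w-5 from numerator and denominator to get the reduced form.

(w³-76w+240)/(w²-10w+41)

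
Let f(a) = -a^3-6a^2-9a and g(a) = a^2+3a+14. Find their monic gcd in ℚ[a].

1

By polynomial division,
  -a^3-6a^2-9a = (-a-3)(a^2+3a+14) + (14a+42)
  a^2+3a+14 = ((1/14)a)(14a+42) + (14)
  14a+42 = (a+3)(14) + (0)
The last nonzero remainder is the constant 14, so the polynomials are coprime and gcd = 1.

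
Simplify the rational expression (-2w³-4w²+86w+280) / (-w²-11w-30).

(2w²-6w-56)/(w+6)

Apply the Euclidean algorithm:
  -2w³-4w²+86w+280 = (2w-18)(-w²-11w-30) + (-52w-260)
  -w²-11w-30 = ((1/52)w+3/26)(-52w-260) + (0)
Last nonzero remainder: -52w-260. Dividing through by -52 gives the monic gcd w+5.
Cancel w+5 from numerator and denominator to get the reduced form.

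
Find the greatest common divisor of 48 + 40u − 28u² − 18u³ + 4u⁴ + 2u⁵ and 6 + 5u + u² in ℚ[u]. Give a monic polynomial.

Euclidean algorithm in ℚ[u]:
  2u⁵ + 4u⁴ − 18u³ − 28u² + 40u + 48 = (2u³ − 6u² + 8)(u² + 5u + 6) + (0)
The last nonzero remainder u² + 5u + 6 is already monic.

6 + 5u + u²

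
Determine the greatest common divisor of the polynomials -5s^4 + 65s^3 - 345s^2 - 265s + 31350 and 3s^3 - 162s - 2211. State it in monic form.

s - 11

Euclidean algorithm in ℚ[s]:
  -5s^4 + 65s^3 - 345s^2 - 265s + 31350 = (-(5/3)s + 65/3)(3s^3 - 162s - 2211) + (-615s^2 - 440s + 79255)
  3s^3 - 162s - 2211 = (-(1/205)s + 88/25215)(-615s^2 - 440s + 79255) + ((1140451/5043)s - 12544961/5043)
  -615s^2 - 440s + 79255 = (-(3101445/1140451)s - 36334815/1140451)((1140451/5043)s - 12544961/5043) + (0)
Last nonzero remainder: (1140451/5043)s - 12544961/5043. Dividing through by 1140451/5043 gives the monic gcd s - 11.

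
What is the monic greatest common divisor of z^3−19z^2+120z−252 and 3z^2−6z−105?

z−7

Repeated division with remainder:
  z^3−19z^2+120z−252 = ((1/3)z−17/3)(3z^2−6z−105) + (121z−847)
  3z^2−6z−105 = ((3/121)z+15/121)(121z−847) + (0)
Last nonzero remainder: 121z−847. Dividing through by 121 gives the monic gcd z−7.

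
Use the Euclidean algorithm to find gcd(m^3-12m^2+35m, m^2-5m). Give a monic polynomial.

m^2-5m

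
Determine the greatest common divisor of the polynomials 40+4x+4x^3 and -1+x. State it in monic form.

Repeated division with remainder:
  4x^3+4x+40 = (4x^2+4x+8)(x-1) + (48)
  x-1 = ((1/48)x-1/48)(48) + (0)
The last nonzero remainder is the constant 48, so the polynomials are coprime and gcd = 1.

1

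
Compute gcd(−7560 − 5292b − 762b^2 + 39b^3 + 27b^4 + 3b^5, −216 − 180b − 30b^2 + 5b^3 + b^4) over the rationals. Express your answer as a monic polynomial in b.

−72 − 36b + 2b^2 + b^3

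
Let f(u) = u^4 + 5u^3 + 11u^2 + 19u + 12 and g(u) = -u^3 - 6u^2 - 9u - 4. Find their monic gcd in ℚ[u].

By polynomial division,
  u^4 + 5u^3 + 11u^2 + 19u + 12 = (-u + 1)(-u^3 - 6u^2 - 9u - 4) + (8u^2 + 24u + 16)
  -u^3 - 6u^2 - 9u - 4 = (-(1/8)u - 3/8)(8u^2 + 24u + 16) + (2u + 2)
  8u^2 + 24u + 16 = (4u + 8)(2u + 2) + (0)
Last nonzero remainder: 2u + 2. Dividing through by 2 gives the monic gcd u + 1.

u + 1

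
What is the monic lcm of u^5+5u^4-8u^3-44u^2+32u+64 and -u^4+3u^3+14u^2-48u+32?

By polynomial division,
  u^5+5u^4-8u^3-44u^2+32u+64 = (-u-8)(-u^4+3u^3+14u^2-48u+32) + (30u^3+20u^2-320u+320)
  -u^4+3u^3+14u^2-48u+32 = (-(1/30)u+11/90)(30u^3+20u^2-320u+320) + ((8/9)u^2+(16/9)u-64/9)
  30u^3+20u^2-320u+320 = ((135/4)u-45)((8/9)u^2+(16/9)u-64/9) + (0)
Last nonzero remainder: (8/9)u^2+(16/9)u-64/9. Dividing through by 8/9 gives the monic gcd u^2+2u-8.
Then lcm(f, g) = f·g / gcd(f, g); expanding and making the result monic gives the answer.

u^7-29u^5+16u^4+220u^3-272u^2-192u+256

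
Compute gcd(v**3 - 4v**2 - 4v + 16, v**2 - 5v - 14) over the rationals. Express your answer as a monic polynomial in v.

Euclidean algorithm in ℚ[v]:
  v**3 - 4v**2 - 4v + 16 = (v + 1)(v**2 - 5v - 14) + (15v + 30)
  v**2 - 5v - 14 = ((1/15)v - 7/15)(15v + 30) + (0)
Last nonzero remainder: 15v + 30. Dividing through by 15 gives the monic gcd v + 2.

v + 2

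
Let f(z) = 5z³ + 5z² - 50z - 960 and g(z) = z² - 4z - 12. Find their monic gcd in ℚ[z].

z - 6

Repeated division with remainder:
  5z³ + 5z² - 50z - 960 = (5z + 25)(z² - 4z - 12) + (110z - 660)
  z² - 4z - 12 = ((1/110)z + 1/55)(110z - 660) + (0)
Last nonzero remainder: 110z - 660. Dividing through by 110 gives the monic gcd z - 6.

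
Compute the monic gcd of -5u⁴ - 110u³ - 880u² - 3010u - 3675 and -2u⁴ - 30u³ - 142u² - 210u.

u³ + 15u² + 71u + 105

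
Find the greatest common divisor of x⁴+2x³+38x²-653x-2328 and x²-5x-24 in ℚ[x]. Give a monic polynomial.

x²-5x-24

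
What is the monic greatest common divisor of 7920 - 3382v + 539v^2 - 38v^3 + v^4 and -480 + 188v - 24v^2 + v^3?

80 - 18v + v^2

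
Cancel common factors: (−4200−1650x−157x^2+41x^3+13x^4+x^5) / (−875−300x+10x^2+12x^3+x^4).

(24+6x+x^2)/(5+x)

Euclidean algorithm in ℚ[x]:
  x^5+13x^4+41x^3−157x^2−1650x−4200 = (x+1)(x^4+12x^3+10x^2−300x−875) + (19x^3+133x^2−475x−3325)
  x^4+12x^3+10x^2−300x−875 = ((1/19)x+5/19)(19x^3+133x^2−475x−3325) + (0)
Last nonzero remainder: 19x^3+133x^2−475x−3325. Dividing through by 19 gives the monic gcd x^3+7x^2−25x−175.
Cancel x^3+7x^2−25x−175 from numerator and denominator to get the reduced form.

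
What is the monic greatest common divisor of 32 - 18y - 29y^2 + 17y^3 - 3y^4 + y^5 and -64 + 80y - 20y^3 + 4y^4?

2 - 3y + y^2

Repeated division with remainder:
  y^5 - 3y^4 + 17y^3 - 29y^2 - 18y + 32 = ((1/4)y + 1/2)(4y^4 - 20y^3 + 80y - 64) + (27y^3 - 49y^2 - 42y + 64)
  4y^4 - 20y^3 + 80y - 64 = ((4/27)y - 344/729)(27y^3 - 49y^2 - 42y + 64) + (-(12320/729)y^2 + (12320/243)y - 24640/729)
  27y^3 - 49y^2 - 42y + 64 = (-(19683/12320)y - 729/385)(-(12320/729)y^2 + (12320/243)y - 24640/729) + (0)
Last nonzero remainder: -(12320/729)y^2 + (12320/243)y - 24640/729. Dividing through by -12320/729 gives the monic gcd y^2 - 3y + 2.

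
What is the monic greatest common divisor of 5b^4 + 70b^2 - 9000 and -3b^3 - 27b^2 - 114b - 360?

b + 6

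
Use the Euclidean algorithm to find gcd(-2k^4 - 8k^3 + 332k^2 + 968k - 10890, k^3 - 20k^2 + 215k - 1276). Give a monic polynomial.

k - 11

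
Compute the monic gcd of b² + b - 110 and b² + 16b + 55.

By polynomial division,
  b² + b - 110 = (b² + 16b + 55) + (-15b - 165)
  b² + 16b + 55 = (-(1/15)b - 1/3)(-15b - 165) + (0)
Last nonzero remainder: -15b - 165. Dividing through by -15 gives the monic gcd b + 11.

b + 11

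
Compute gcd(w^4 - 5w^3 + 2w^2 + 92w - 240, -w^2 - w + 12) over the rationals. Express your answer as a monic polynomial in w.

w^2 + w - 12

Apply the Euclidean algorithm:
  w^4 - 5w^3 + 2w^2 + 92w - 240 = (-w^2 + 6w - 20)(-w^2 - w + 12) + (0)
Last nonzero remainder: -w^2 - w + 12. Dividing through by -1 gives the monic gcd w^2 + w - 12.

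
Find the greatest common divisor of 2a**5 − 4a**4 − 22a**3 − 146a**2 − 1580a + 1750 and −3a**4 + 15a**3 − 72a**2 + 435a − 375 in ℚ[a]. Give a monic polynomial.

Apply the Euclidean algorithm:
  2a**5 − 4a**4 − 22a**3 − 146a**2 − 1580a + 1750 = (−(2/3)a − 2)(−3a**4 + 15a**3 − 72a**2 + 435a − 375) + (−40a**3 − 960a + 1000)
  −3a**4 + 15a**3 − 72a**2 + 435a − 375 = ((3/40)a − 3/8)(−40a**3 − 960a + 1000) + (0)
Last nonzero remainder: −40a**3 − 960a + 1000. Dividing through by −40 gives the monic gcd a**3 + 24a − 25.

a**3 + 24a − 25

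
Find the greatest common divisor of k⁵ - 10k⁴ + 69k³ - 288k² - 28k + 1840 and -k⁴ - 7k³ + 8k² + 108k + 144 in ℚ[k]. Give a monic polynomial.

k² - 2k - 8

Euclidean algorithm in ℚ[k]:
  k⁵ - 10k⁴ + 69k³ - 288k² - 28k + 1840 = (-k + 17)(-k⁴ - 7k³ + 8k² + 108k + 144) + (196k³ - 316k² - 1720k - 608)
  -k⁴ - 7k³ + 8k² + 108k + 144 = (-(1/196)k - 211/4802)(196k³ - 316k² - 1720k - 608) + (-(35200/2401)k² + (70400/2401)k + 281600/2401)
  196k³ - 316k² - 1720k - 608 = (-(117649/8800)k - 45619/8800)(-(35200/2401)k² + (70400/2401)k + 281600/2401) + (0)
Last nonzero remainder: -(35200/2401)k² + (70400/2401)k + 281600/2401. Dividing through by -35200/2401 gives the monic gcd k² - 2k - 8.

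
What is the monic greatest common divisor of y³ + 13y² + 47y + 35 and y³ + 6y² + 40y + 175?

Euclidean algorithm in ℚ[y]:
  y³ + 13y² + 47y + 35 = (y³ + 6y² + 40y + 175) + (7y² + 7y - 140)
  y³ + 6y² + 40y + 175 = ((1/7)y + 5/7)(7y² + 7y - 140) + (55y + 275)
  7y² + 7y - 140 = ((7/55)y - 28/55)(55y + 275) + (0)
Last nonzero remainder: 55y + 275. Dividing through by 55 gives the monic gcd y + 5.

y + 5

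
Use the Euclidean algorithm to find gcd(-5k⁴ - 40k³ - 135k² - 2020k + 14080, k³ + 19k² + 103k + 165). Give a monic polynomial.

k + 11

Apply the Euclidean algorithm:
  -5k⁴ - 40k³ - 135k² - 2020k + 14080 = (-5k + 55)(k³ + 19k² + 103k + 165) + (-665k² - 6860k + 5005)
  k³ + 19k² + 103k + 165 = (-(1/665)k - 33/2527)(-665k² - 6860k + 5005) + ((7560/361)k + 83160/361)
  -665k² - 6860k + 5005 = (-(6859/216)k + 4693/216)((7560/361)k + 83160/361) + (0)
Last nonzero remainder: (7560/361)k + 83160/361. Dividing through by 7560/361 gives the monic gcd k + 11.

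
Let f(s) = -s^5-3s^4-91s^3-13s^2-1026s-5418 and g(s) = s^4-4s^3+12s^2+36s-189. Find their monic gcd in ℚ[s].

s^3-s^2+9s+63

Repeated division with remainder:
  -s^5-3s^4-91s^3-13s^2-1026s-5418 = (-s-7)(s^4-4s^3+12s^2+36s-189) + (-107s^3+107s^2-963s-6741)
  s^4-4s^3+12s^2+36s-189 = (-(1/107)s+3/107)(-107s^3+107s^2-963s-6741) + (0)
Last nonzero remainder: -107s^3+107s^2-963s-6741. Dividing through by -107 gives the monic gcd s^3-s^2+9s+63.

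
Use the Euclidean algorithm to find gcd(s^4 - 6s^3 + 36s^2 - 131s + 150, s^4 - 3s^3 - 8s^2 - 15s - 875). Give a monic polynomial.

s^2 - s + 25

Repeated division with remainder:
  s^4 - 6s^3 + 36s^2 - 131s + 150 = (s^4 - 3s^3 - 8s^2 - 15s - 875) + (-3s^3 + 44s^2 - 116s + 1025)
  s^4 - 3s^3 - 8s^2 - 15s - 875 = (-(1/3)s - 35/9)(-3s^3 + 44s^2 - 116s + 1025) + ((1120/9)s^2 - (1120/9)s + 28000/9)
  -3s^3 + 44s^2 - 116s + 1025 = (-(27/1120)s + 369/1120)((1120/9)s^2 - (1120/9)s + 28000/9) + (0)
Last nonzero remainder: (1120/9)s^2 - (1120/9)s + 28000/9. Dividing through by 1120/9 gives the monic gcd s^2 - s + 25.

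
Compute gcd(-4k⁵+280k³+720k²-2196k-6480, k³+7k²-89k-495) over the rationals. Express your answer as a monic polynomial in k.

Apply the Euclidean algorithm:
  -4k⁵+280k³+720k²-2196k-6480 = (-4k²+28k-272)(k³+7k²-89k-495) + (3136k²-12544k-141120)
  k³+7k²-89k-495 = ((1/3136)k+11/3136)(3136k²-12544k-141120) + (0)
Last nonzero remainder: 3136k²-12544k-141120. Dividing through by 3136 gives the monic gcd k²-4k-45.

k²-4k-45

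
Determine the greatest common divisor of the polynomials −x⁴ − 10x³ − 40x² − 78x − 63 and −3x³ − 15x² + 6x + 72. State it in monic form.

By polynomial division,
  −x⁴ − 10x³ − 40x² − 78x − 63 = ((1/3)x + 5/3)(−3x³ − 15x² + 6x + 72) + (−17x² − 112x − 183)
  −3x³ − 15x² + 6x + 72 = ((3/17)x − 81/289)(−17x² − 112x − 183) + ((1995/289)x + 5985/289)
  −17x² − 112x − 183 = (−(4913/1995)x − 17629/1995)((1995/289)x + 5985/289) + (0)
Last nonzero remainder: (1995/289)x + 5985/289. Dividing through by 1995/289 gives the monic gcd x + 3.

x + 3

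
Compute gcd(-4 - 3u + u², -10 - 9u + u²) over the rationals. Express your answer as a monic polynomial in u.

Repeated division with remainder:
  u² - 3u - 4 = (u² - 9u - 10) + (6u + 6)
  u² - 9u - 10 = ((1/6)u - 5/3)(6u + 6) + (0)
Last nonzero remainder: 6u + 6. Dividing through by 6 gives the monic gcd u + 1.

1 + u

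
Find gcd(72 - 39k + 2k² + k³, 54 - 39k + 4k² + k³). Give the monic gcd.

-3 + k

Apply the Euclidean algorithm:
  k³ + 2k² - 39k + 72 = (k³ + 4k² - 39k + 54) + (-2k² + 18)
  k³ + 4k² - 39k + 54 = (-(1/2)k - 2)(-2k² + 18) + (-30k + 90)
  -2k² + 18 = ((1/15)k + 1/5)(-30k + 90) + (0)
Last nonzero remainder: -30k + 90. Dividing through by -30 gives the monic gcd k - 3.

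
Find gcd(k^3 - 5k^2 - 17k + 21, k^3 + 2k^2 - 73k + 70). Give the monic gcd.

k^2 - 8k + 7

By polynomial division,
  k^3 - 5k^2 - 17k + 21 = (k^3 + 2k^2 - 73k + 70) + (-7k^2 + 56k - 49)
  k^3 + 2k^2 - 73k + 70 = (-(1/7)k - 10/7)(-7k^2 + 56k - 49) + (0)
Last nonzero remainder: -7k^2 + 56k - 49. Dividing through by -7 gives the monic gcd k^2 - 8k + 7.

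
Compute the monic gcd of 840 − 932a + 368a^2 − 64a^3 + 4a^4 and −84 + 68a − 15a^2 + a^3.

By polynomial division,
  4a^4 − 64a^3 + 368a^2 − 932a + 840 = (4a − 4)(a^3 − 15a^2 + 68a − 84) + (36a^2 − 324a + 504)
  a^3 − 15a^2 + 68a − 84 = ((1/36)a − 1/6)(36a^2 − 324a + 504) + (0)
Last nonzero remainder: 36a^2 − 324a + 504. Dividing through by 36 gives the monic gcd a^2 − 9a + 14.

14 − 9a + a^2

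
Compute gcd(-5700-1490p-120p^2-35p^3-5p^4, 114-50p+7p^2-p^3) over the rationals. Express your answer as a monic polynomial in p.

Apply the Euclidean algorithm:
  -5p^4-35p^3-120p^2-1490p-5700 = (5p+70)(-p^3+7p^2-50p+114) + (-360p^2+1440p-13680)
  -p^3+7p^2-50p+114 = ((1/360)p-1/120)(-360p^2+1440p-13680) + (0)
Last nonzero remainder: -360p^2+1440p-13680. Dividing through by -360 gives the monic gcd p^2-4p+38.

38-4p+p^2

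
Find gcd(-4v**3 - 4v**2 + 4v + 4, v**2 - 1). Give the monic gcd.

By polynomial division,
  -4v**3 - 4v**2 + 4v + 4 = (-4v - 4)(v**2 - 1) + (0)
The last nonzero remainder v**2 - 1 is already monic.

v**2 - 1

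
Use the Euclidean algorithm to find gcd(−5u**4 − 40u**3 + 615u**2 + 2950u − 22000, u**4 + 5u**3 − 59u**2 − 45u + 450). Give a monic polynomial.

u**2 + 5u − 50

Repeated division with remainder:
  −5u**4 − 40u**3 + 615u**2 + 2950u − 22000 = (−5)(u**4 + 5u**3 − 59u**2 − 45u + 450) + (−15u**3 + 320u**2 + 2725u − 19750)
  u**4 + 5u**3 − 59u**2 − 45u + 450 = (−(1/15)u − 79/45)(−15u**3 + 320u**2 + 2725u − 19750) + ((6160/9)u**2 + (30800/9)u − 308000/9)
  −15u**3 + 320u**2 + 2725u − 19750 = (−(27/1232)u + 711/1232)((6160/9)u**2 + (30800/9)u − 308000/9) + (0)
Last nonzero remainder: (6160/9)u**2 + (30800/9)u − 308000/9. Dividing through by 6160/9 gives the monic gcd u**2 + 5u − 50.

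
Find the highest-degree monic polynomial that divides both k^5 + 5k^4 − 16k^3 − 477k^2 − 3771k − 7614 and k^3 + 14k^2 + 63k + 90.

k^2 + 9k + 18

Apply the Euclidean algorithm:
  k^5 + 5k^4 − 16k^3 − 477k^2 − 3771k − 7614 = (k^2 − 9k + 47)(k^3 + 14k^2 + 63k + 90) + (−658k^2 − 5922k − 11844)
  k^3 + 14k^2 + 63k + 90 = (−(1/658)k − 5/658)(−658k^2 − 5922k − 11844) + (0)
Last nonzero remainder: −658k^2 − 5922k − 11844. Dividing through by −658 gives the monic gcd k^2 + 9k + 18.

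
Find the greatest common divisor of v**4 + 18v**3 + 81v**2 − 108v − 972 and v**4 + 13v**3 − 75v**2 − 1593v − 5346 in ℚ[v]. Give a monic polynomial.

By polynomial division,
  v**4 + 18v**3 + 81v**2 − 108v − 972 = (v**4 + 13v**3 − 75v**2 − 1593v − 5346) + (5v**3 + 156v**2 + 1485v + 4374)
  v**4 + 13v**3 − 75v**2 − 1593v − 5346 = ((1/5)v − 91/25)(5v**3 + 156v**2 + 1485v + 4374) + ((4896/25)v**2 + (14688/5)v + 264384/25)
  5v**3 + 156v**2 + 1485v + 4374 = ((125/4896)v + 225/544)((4896/25)v**2 + (14688/5)v + 264384/25) + (0)
Last nonzero remainder: (4896/25)v**2 + (14688/5)v + 264384/25. Dividing through by 4896/25 gives the monic gcd v**2 + 15v + 54.

v**2 + 15v + 54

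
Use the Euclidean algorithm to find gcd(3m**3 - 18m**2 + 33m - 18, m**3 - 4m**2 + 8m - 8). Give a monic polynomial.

m - 2

By polynomial division,
  3m**3 - 18m**2 + 33m - 18 = (3)(m**3 - 4m**2 + 8m - 8) + (-6m**2 + 9m + 6)
  m**3 - 4m**2 + 8m - 8 = (-(1/6)m + 5/12)(-6m**2 + 9m + 6) + ((21/4)m - 21/2)
  -6m**2 + 9m + 6 = (-(8/7)m - 4/7)((21/4)m - 21/2) + (0)
Last nonzero remainder: (21/4)m - 21/2. Dividing through by 21/4 gives the monic gcd m - 2.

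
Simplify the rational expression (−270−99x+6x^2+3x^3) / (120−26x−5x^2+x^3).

(9+3x)/(−4+x)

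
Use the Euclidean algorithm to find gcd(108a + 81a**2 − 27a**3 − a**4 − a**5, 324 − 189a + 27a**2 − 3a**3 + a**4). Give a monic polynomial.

−108 + 27a + a**3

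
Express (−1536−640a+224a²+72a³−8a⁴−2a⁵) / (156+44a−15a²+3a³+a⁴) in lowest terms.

(−128+32a+8a²−2a³)/(13−5a+a²)

By polynomial division,
  −2a⁵−8a⁴+72a³+224a²−640a−1536 = (−2a−2)(a⁴+3a³−15a²+44a+156) + (48a³+282a²−240a−1224)
  a⁴+3a³−15a²+44a+156 = ((1/48)a−23/384)(48a³+282a²−240a−1224) + ((441/64)a²+(441/8)a+1323/16)
  48a³+282a²−240a−1224 = ((1024/147)a−2176/147)((441/64)a²+(441/8)a+1323/16) + (0)
Last nonzero remainder: (441/64)a²+(441/8)a+1323/16. Dividing through by 441/64 gives the monic gcd a²+8a+12.
Cancel a²+8a+12 from numerator and denominator to get the reduced form.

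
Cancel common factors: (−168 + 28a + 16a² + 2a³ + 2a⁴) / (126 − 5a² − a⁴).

(4 − 2a)/(−3 + a)

Apply the Euclidean algorithm:
  2a⁴ + 2a³ + 16a² + 28a − 168 = (−2)(−a⁴ − 5a² + 126) + (2a³ + 6a² + 28a + 84)
  −a⁴ − 5a² + 126 = (−(1/2)a + 3/2)(2a³ + 6a² + 28a + 84) + (0)
Last nonzero remainder: 2a³ + 6a² + 28a + 84. Dividing through by 2 gives the monic gcd a³ + 3a² + 14a + 42.
Cancel a³ + 3a² + 14a + 42 from numerator and denominator to get the reduced form.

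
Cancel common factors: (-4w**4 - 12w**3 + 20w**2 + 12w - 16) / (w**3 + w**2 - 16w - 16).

By polynomial division,
  -4w**4 - 12w**3 + 20w**2 + 12w - 16 = (-4w - 8)(w**3 + w**2 - 16w - 16) + (-36w**2 - 180w - 144)
  w**3 + w**2 - 16w - 16 = (-(1/36)w + 1/9)(-36w**2 - 180w - 144) + (0)
Last nonzero remainder: -36w**2 - 180w - 144. Dividing through by -36 gives the monic gcd w**2 + 5w + 4.
Cancel w**2 + 5w + 4 from numerator and denominator to get the reduced form.

(-4w**2 + 8w - 4)/(w - 4)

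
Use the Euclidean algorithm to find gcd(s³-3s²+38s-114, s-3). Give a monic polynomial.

s-3

Repeated division with remainder:
  s³-3s²+38s-114 = (s²+38)(s-3) + (0)
The last nonzero remainder s-3 is already monic.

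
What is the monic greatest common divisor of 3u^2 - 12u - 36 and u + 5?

1

Euclidean algorithm in ℚ[u]:
  3u^2 - 12u - 36 = (3u - 27)(u + 5) + (99)
  u + 5 = ((1/99)u + 5/99)(99) + (0)
The last nonzero remainder is the constant 99, so the polynomials are coprime and gcd = 1.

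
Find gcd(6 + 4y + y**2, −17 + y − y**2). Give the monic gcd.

Euclidean algorithm in ℚ[y]:
  y**2 + 4y + 6 = (−1)(−y**2 + y − 17) + (5y − 11)
  −y**2 + y − 17 = (−(1/5)y − 6/25)(5y − 11) + (−491/25)
  5y − 11 = (−(125/491)y + 275/491)(−491/25) + (0)
The last nonzero remainder is the constant −491/25, so the polynomials are coprime and gcd = 1.

1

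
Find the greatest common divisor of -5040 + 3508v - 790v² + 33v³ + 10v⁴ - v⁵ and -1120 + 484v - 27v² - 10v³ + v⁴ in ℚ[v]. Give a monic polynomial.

20 - 9v + v²

Repeated division with remainder:
  -v⁵ + 10v⁴ + 33v³ - 790v² + 3508v - 5040 = (-v)(v⁴ - 10v³ - 27v² + 484v - 1120) + (6v³ - 306v² + 2388v - 5040)
  v⁴ - 10v³ - 27v² + 484v - 1120 = ((1/6)v + 41/6)(6v³ - 306v² + 2388v - 5040) + (1666v² - 14994v + 33320)
  6v³ - 306v² + 2388v - 5040 = ((3/833)v - 18/119)(1666v² - 14994v + 33320) + (0)
Last nonzero remainder: 1666v² - 14994v + 33320. Dividing through by 1666 gives the monic gcd v² - 9v + 20.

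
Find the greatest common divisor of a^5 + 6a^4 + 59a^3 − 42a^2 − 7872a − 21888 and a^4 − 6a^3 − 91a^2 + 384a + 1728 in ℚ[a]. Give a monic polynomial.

Euclidean algorithm in ℚ[a]:
  a^5 + 6a^4 + 59a^3 − 42a^2 − 7872a − 21888 = (a + 12)(a^4 − 6a^3 − 91a^2 + 384a + 1728) + (222a^3 + 666a^2 − 14208a − 42624)
  a^4 − 6a^3 − 91a^2 + 384a + 1728 = ((1/222)a − 3/74)(222a^3 + 666a^2 − 14208a − 42624) + (0)
Last nonzero remainder: 222a^3 + 666a^2 − 14208a − 42624. Dividing through by 222 gives the monic gcd a^3 + 3a^2 − 64a − 192.

a^3 + 3a^2 − 64a − 192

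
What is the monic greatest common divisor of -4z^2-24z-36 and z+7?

Euclidean algorithm in ℚ[z]:
  -4z^2-24z-36 = (-4z+4)(z+7) + (-64)
  z+7 = (-(1/64)z-7/64)(-64) + (0)
The last nonzero remainder is the constant -64, so the polynomials are coprime and gcd = 1.

1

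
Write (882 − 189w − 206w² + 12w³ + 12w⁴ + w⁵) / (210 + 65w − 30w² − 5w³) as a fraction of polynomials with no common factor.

(42 − w − 8w² − w³)/(10 + 5w)

Repeated division with remainder:
  w⁵ + 12w⁴ + 12w³ − 206w² − 189w + 882 = (−(1/5)w² − (6/5)w + 11/5)(−5w³ − 30w² + 65w + 210) + (−20w² − 80w + 420)
  −5w³ − 30w² + 65w + 210 = ((1/4)w + 1/2)(−20w² − 80w + 420) + (0)
Last nonzero remainder: −20w² − 80w + 420. Dividing through by −20 gives the monic gcd w² + 4w − 21.
Cancel w² + 4w − 21 from numerator and denominator to get the reduced form.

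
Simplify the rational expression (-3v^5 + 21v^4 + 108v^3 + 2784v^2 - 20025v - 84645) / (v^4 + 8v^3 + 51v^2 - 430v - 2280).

(-3v^3 + 51v^2 - 117v - 891)/(v^2 - 2v - 24)

By polynomial division,
  -3v^5 + 21v^4 + 108v^3 + 2784v^2 - 20025v - 84645 = (-3v + 45)(v^4 + 8v^3 + 51v^2 - 430v - 2280) + (-99v^3 - 801v^2 - 7515v + 17955)
  v^4 + 8v^3 + 51v^2 - 430v - 2280 = (-(1/99)v + 1/1089)(-99v^3 - 801v^2 - 7515v + 17955) + (-(2925/121)v^2 - (29250/121)v - 277875/121)
  -99v^3 - 801v^2 - 7515v + 17955 = ((1331/325)v - 2541/325)(-(2925/121)v^2 - (29250/121)v - 277875/121) + (0)
Last nonzero remainder: -(2925/121)v^2 - (29250/121)v - 277875/121. Dividing through by -2925/121 gives the monic gcd v^2 + 10v + 95.
Cancel v^2 + 10v + 95 from numerator and denominator to get the reduced form.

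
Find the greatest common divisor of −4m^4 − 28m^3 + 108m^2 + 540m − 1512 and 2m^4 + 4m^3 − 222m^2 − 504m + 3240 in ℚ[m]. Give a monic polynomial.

Euclidean algorithm in ℚ[m]:
  −4m^4 − 28m^3 + 108m^2 + 540m − 1512 = (−2)(2m^4 + 4m^3 − 222m^2 − 504m + 3240) + (−20m^3 − 336m^2 − 468m + 4968)
  2m^4 + 4m^3 − 222m^2 − 504m + 3240 = (−(1/10)m + 37/25)(−20m^3 − 336m^2 − 468m + 4968) + ((5712/25)m^2 + (17136/25)m − 102816/25)
  −20m^3 − 336m^2 − 468m + 4968 = (−(125/1428)m − 575/476)((5712/25)m^2 + (17136/25)m − 102816/25) + (0)
Last nonzero remainder: (5712/25)m^2 + (17136/25)m − 102816/25. Dividing through by 5712/25 gives the monic gcd m^2 + 3m − 18.

m^2 + 3m − 18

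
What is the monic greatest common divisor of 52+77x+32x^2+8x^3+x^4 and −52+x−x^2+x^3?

13+3x+x^2

Euclidean algorithm in ℚ[x]:
  x^4+8x^3+32x^2+77x+52 = (x+9)(x^3−x^2+x−52) + (40x^2+120x+520)
  x^3−x^2+x−52 = ((1/40)x−1/10)(40x^2+120x+520) + (0)
Last nonzero remainder: 40x^2+120x+520. Dividing through by 40 gives the monic gcd x^2+3x+13.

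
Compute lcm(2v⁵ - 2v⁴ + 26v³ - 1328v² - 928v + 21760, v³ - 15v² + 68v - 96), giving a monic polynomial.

v⁶ - 4v⁵ + 16v⁴ - 703v³ + 1528v² + 12272v - 32640

Euclidean algorithm in ℚ[v]:
  2v⁵ - 2v⁴ + 26v³ - 1328v² - 928v + 21760 = (2v² + 28v + 310)(v³ - 15v² + 68v - 96) + (1610v² - 19320v + 51520)
  v³ - 15v² + 68v - 96 = ((1/1610)v - 3/1610)(1610v² - 19320v + 51520) + (0)
Last nonzero remainder: 1610v² - 19320v + 51520. Dividing through by 1610 gives the monic gcd v² - 12v + 32.
Then lcm(f, g) = f·g / gcd(f, g); expanding and making the result monic gives the answer.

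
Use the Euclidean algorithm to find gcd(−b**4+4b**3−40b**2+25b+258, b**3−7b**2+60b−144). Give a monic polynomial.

b−3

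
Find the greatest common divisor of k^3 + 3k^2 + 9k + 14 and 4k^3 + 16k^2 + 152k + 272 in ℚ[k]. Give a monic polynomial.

Euclidean algorithm in ℚ[k]:
  k^3 + 3k^2 + 9k + 14 = (1/4)(4k^3 + 16k^2 + 152k + 272) + (−k^2 − 29k − 54)
  4k^3 + 16k^2 + 152k + 272 = (−4k + 100)(−k^2 − 29k − 54) + (2836k + 5672)
  −k^2 − 29k − 54 = (−(1/2836)k − 27/2836)(2836k + 5672) + (0)
Last nonzero remainder: 2836k + 5672. Dividing through by 2836 gives the monic gcd k + 2.

k + 2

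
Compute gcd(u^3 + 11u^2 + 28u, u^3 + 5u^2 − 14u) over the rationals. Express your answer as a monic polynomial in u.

Euclidean algorithm in ℚ[u]:
  u^3 + 11u^2 + 28u = (u^3 + 5u^2 − 14u) + (6u^2 + 42u)
  u^3 + 5u^2 − 14u = ((1/6)u − 1/3)(6u^2 + 42u) + (0)
Last nonzero remainder: 6u^2 + 42u. Dividing through by 6 gives the monic gcd u^2 + 7u.

u^2 + 7u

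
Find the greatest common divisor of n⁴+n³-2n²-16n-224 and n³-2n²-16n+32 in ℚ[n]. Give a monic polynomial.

n²-16

By polynomial division,
  n⁴+n³-2n²-16n-224 = (n+3)(n³-2n²-16n+32) + (20n²-320)
  n³-2n²-16n+32 = ((1/20)n-1/10)(20n²-320) + (0)
Last nonzero remainder: 20n²-320. Dividing through by 20 gives the monic gcd n²-16.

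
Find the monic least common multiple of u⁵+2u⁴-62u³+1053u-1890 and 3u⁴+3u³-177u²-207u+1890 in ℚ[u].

By polynomial division,
  u⁵+2u⁴-62u³+1053u-1890 = ((1/3)u+1/3)(3u⁴+3u³-177u²-207u+1890) + (-4u³+128u²+492u-2520)
  3u⁴+3u³-177u²-207u+1890 = (-(3/4)u-99/4)(-4u³+128u²+492u-2520) + (3360u²+10080u-60480)
  -4u³+128u²+492u-2520 = (-(1/840)u+1/24)(3360u²+10080u-60480) + (0)
Last nonzero remainder: 3360u²+10080u-60480. Dividing through by 3360 gives the monic gcd u²+3u-18.
Then lcm(f, g) = f·g / gcd(f, g); expanding and making the result monic gives the answer.

u⁷-101u⁵+54u⁴+3223u³-3996u²-33075u+66150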